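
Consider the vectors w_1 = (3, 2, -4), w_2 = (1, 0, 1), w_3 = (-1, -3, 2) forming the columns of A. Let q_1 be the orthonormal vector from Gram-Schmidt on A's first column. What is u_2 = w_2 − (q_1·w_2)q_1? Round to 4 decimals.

u_2 = (1.1034, 0.0690, 0.8621)

q_1 = w_1/‖w_1‖ = (3, 2, -4)/5.3852 = (0.5571, 0.3714, -0.7428).
r_{12} = q_1·w_2 = -0.1857.
u_2 = w_2 + 0.1857·q_1 = (1.1034, 0.0690, 0.8621).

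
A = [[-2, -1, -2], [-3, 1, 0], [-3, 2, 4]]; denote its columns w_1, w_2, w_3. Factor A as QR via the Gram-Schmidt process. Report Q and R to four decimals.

e_1 = w_1/‖w_1‖ = (-2, -3, -3)/4.6904 = (-0.4264, -0.6396, -0.6396).
r_{12} = e_1·w_2 = -1.4924.
u_2 = w_2 + 1.4924·e_1 = (-1.6364, 0.0455, 1.0455).
‖u_2‖ = 1.9424, so e_2 = (-0.8425, 0.0234, 0.5382).
r_{13} = e_1·w_3 = -1.7056; r_{23} = e_2·w_3 = 3.8379.
u_3 = w_3 + 1.7056·e_1 − 3.8379·e_2 = (0.5060, -1.1807, 0.8434).
‖u_3‖ = 1.5367, so e_3 = (0.3293, -0.7683, 0.5488).

Q = [[-0.4264, -0.8425, 0.3293], [-0.6396, 0.0234, -0.7683], [-0.6396, 0.5382, 0.5488]], R = [[4.6904, -1.4924, -1.7056], [0.0000, 1.9424, 3.8379], [0.0000, 0.0000, 1.5367]]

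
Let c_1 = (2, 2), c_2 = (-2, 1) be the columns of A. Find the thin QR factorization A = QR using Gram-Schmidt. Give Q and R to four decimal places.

Q = [[0.7071, -0.7071], [0.7071, 0.7071]], R = [[2.8284, -0.7071], [0.0000, 2.1213]]

q_1 = c_1/‖c_1‖ = (2, 2)/2.8284 = (0.7071, 0.7071).
r_{12} = q_1·c_2 = -0.7071.
u_2 = c_2 + 0.7071·q_1 = (-1.5000, 1.5000).
‖u_2‖ = 2.1213, so q_2 = (-0.7071, 0.7071).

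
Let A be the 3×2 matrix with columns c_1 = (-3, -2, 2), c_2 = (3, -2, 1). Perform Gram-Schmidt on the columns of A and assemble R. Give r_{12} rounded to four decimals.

c_1 = (-3, -2, 2); ‖c_1‖ = 4.1231, so q_1 = (-0.7276, -0.4851, 0.4851).
r_{12} = q_1·c_2 = -0.7276.

r_{12} = -0.7276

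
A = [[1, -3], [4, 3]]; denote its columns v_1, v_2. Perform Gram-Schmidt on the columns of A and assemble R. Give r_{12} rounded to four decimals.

q_1 = v_1/‖v_1‖ = (1, 4)/4.1231 = (0.2425, 0.9701).
r_{12} = q_1·v_2 = 2.1828.

r_{12} = 2.1828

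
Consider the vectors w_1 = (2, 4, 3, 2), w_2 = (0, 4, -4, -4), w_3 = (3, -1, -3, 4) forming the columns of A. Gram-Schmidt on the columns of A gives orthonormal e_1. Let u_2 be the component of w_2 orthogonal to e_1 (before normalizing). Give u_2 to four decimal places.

u_2 = (0.2424, 4.4848, -3.6364, -3.7576)

e_1 = w_1/‖w_1‖ = (2, 4, 3, 2)/5.7446 = (0.3482, 0.6963, 0.5222, 0.3482).
r_{12} = e_1·w_2 = -0.6963.
u_2 = w_2 + 0.6963·e_1 = (0.2424, 4.4848, -3.6364, -3.7576).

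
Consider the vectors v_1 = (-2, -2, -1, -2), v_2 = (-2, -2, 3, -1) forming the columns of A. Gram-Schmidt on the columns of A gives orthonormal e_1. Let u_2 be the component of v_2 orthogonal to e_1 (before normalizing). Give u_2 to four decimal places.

u_2 = (-0.9231, -0.9231, 3.5385, 0.0769)

v_1 = (-2, -2, -1, -2); ‖v_1‖ = 3.6056, so e_1 = (-0.5547, -0.5547, -0.2774, -0.5547).
e_1·v_2 = (-0.5547)·(-2) + (-0.5547)·(-2) + (-0.2774)·3 + (-0.5547)·(-1) = 1.9415.
u_2 = v_2 − 1.9415·e_1 = (-0.9231, -0.9231, 3.5385, 0.0769).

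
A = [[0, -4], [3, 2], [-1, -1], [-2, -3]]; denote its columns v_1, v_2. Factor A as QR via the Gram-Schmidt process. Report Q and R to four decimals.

Q = [[0.0000, -0.9447], [0.8018, -0.1856], [-0.2673, -0.0169], [-0.5345, -0.2699]], R = [[3.7417, 3.4744], [0.0000, 4.2342]]

e_1 = v_1/‖v_1‖ = (0, 3, -1, -2)/3.7417 = (0.0000, 0.8018, -0.2673, -0.5345).
r_{12} = e_1·v_2 = 3.4744.
u_2 = v_2 − 3.4744·e_1 = (-4.0000, -0.7857, -0.0714, -1.1429).
‖u_2‖ = 4.2342, so e_2 = (-0.9447, -0.1856, -0.0169, -0.2699).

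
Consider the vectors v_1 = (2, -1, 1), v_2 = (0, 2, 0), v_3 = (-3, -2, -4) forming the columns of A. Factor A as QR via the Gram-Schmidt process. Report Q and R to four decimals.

Q = [[0.8165, 0.3651, 0.4472], [-0.4082, 0.9129, 0.0000], [0.4082, 0.1826, -0.8944]], R = [[2.4495, -0.8165, -3.2660], [0.0000, 1.8257, -3.6515], [0.0000, 0.0000, 2.2361]]

v_1 = (2, -1, 1); ‖v_1‖ = 2.4495, so e_1 = (0.8165, -0.4082, 0.4082).
e_1·v_2 = 0.8165·0 + (-0.4082)·2 + 0.4082·0 = -0.8165.
u_2 = v_2 + 0.8165·e_1 = (0.6667, 1.6667, 0.3333).
‖u_2‖ = 1.8257, so e_2 = (0.3651, 0.9129, 0.1826).
e_1·v_3 = 0.8165·(-3) + (-0.4082)·(-2) + 0.4082·(-4) = -3.2660; e_2·v_3 = 0.3651·(-3) + 0.9129·(-2) + 0.1826·(-4) = -3.6515.
u_3 = v_3 + 3.2660·e_1 + 3.6515·e_2 = (1.0000, 0.0000, -2.0000).
‖u_3‖ = 2.2361, so e_3 = (0.4472, 0.0000, -0.8944).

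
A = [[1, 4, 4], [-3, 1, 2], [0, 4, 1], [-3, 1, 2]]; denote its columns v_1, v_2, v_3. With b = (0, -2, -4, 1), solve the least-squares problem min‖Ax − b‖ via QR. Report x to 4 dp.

e_1 = v_1/‖v_1‖ = (1, -3, 0, -3)/4.3589 = (0.2294, -0.6882, 0.0000, -0.6882).
r_{12} = e_1·v_2 = -0.4588.
u_2 = v_2 + 0.4588·e_1 = (4.1053, 0.6842, 4.0000, 0.6842).
‖u_2‖ = 5.8129, so e_2 = (0.7062, 0.1177, 0.6881, 0.1177).
r_{13} = e_1·v_3 = -1.8353; r_{23} = e_2·v_3 = 3.9839.
u_3 = v_3 + 1.8353·e_1 − 3.9839·e_2 = (1.6075, 0.2679, -1.7414, 0.2679).
‖u_3‖ = 2.4000, so e_3 = (0.6698, 0.1116, -0.7256, 0.1116).
Qᵀb = (0.6882, -2.8702, 2.7907).
Back-substitute: x_3 = 2.7907/2.4000 = 1.1628.
x_2 = (-2.8702 − 3.9839·1.1628)/5.8129 = -1.2907.
x_1 = (0.6882 + 0.4588·(-1.2907) + 1.8353·1.1628)/4.3589 = 0.5116.

x = (0.5116, -1.2907, 1.1628)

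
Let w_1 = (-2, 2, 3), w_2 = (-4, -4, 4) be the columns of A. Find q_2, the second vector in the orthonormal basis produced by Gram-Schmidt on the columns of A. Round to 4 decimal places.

w_1 = (-2, 2, 3); ‖w_1‖ = 4.1231, so q_1 = (-0.4851, 0.4851, 0.7276).
q_1·w_2 = (-0.4851)·(-4) + 0.4851·(-4) + 0.7276·4 = 2.9104.
u_2 = w_2 − 2.9104·q_1 = (-2.5882, -5.4118, 1.8824).
‖u_2‖ = 6.2872, so q_2 = (-0.4117, -0.8608, 0.2994).

q_2 = (-0.4117, -0.8608, 0.2994)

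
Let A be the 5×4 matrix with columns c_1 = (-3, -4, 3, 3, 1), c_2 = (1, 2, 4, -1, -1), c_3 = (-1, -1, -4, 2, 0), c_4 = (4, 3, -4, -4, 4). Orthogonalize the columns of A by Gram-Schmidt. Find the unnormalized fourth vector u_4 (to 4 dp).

q_1 = c_1/‖c_1‖ = (-3, -4, 3, 3, 1)/6.6332 = (-0.4523, -0.6030, 0.4523, 0.4523, 0.1508).
r_{12} = q_1·c_2 = -0.4523.
u_2 = c_2 + 0.4523·q_1 = (0.7955, 1.7273, 4.2045, -0.7955, -0.9318).
‖u_2‖ = 4.7745, so q_2 = (0.1666, 0.3618, 0.8806, -0.1666, -0.1952).
r_{13} = q_1·c_3 = 0.1508; r_{23} = q_2·c_3 = -4.3841.
u_3 = c_3 − 0.1508·q_1 + 4.3841·q_2 = (-0.2014, 0.6770, -0.2074, 1.2014, -0.8784).
‖u_3‖ = 1.6603, so q_3 = (-0.1213, 0.4077, -0.1249, 0.7236, -0.5290).
r_{14} = q_1·c_4 = -6.6332; r_{24} = q_2·c_4 = -1.8850; r_{34} = q_3·c_4 = -3.7728.
u_4 = c_4 + 6.6332·q_1 + 1.8850·q_2 + 3.7728·q_3 = (0.8564, 1.2203, 0.1888, 1.4159, 2.6362).

u_4 = (0.8564, 1.2203, 0.1888, 1.4159, 2.6362)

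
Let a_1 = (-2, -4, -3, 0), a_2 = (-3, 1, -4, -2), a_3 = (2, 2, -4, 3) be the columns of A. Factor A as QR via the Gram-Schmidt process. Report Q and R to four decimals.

Q = [[-0.3714, -0.4220, 0.4503], [-0.7428, 0.6080, 0.2217], [-0.5571, -0.5293, -0.5958], [0.0000, -0.4149, 0.6270]], R = [[5.3852, 2.5997, 0.0000], [0.0000, 4.8209, 1.2446], [0.0000, 0.0000, 5.6081]]

a_1 = (-2, -4, -3, 0); ‖a_1‖ = 5.3852, so e_1 = (-0.3714, -0.7428, -0.5571, 0.0000).
e_1·a_2 = (-0.3714)·(-3) + (-0.7428)·1 + (-0.5571)·(-4) + 0.0000·(-2) = 2.5997.
u_2 = a_2 − 2.5997·e_1 = (-2.0345, 2.9310, -2.5517, -2.0000).
‖u_2‖ = 4.8209, so e_2 = (-0.4220, 0.6080, -0.5293, -0.4149).
e_1·a_3 = (-0.3714)·2 + (-0.7428)·2 + (-0.5571)·(-4) + 0.0000·3 = 0.0000; e_2·a_3 = (-0.4220)·2 + 0.6080·2 + (-0.5293)·(-4) + (-0.4149)·3 = 1.2446.
u_3 = a_3 + 0.0000·e_1 − 1.2446·e_2 = (2.5252, 1.2433, -3.3412, 3.5163).
‖u_3‖ = 5.6081, so e_3 = (0.4503, 0.2217, -0.5958, 0.6270).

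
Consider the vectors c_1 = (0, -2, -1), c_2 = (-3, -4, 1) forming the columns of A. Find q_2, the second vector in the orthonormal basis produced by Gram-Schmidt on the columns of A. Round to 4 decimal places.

c_1 = (0, -2, -1); ‖c_1‖ = 2.2361, so q_1 = (0.0000, -0.8944, -0.4472).
q_1·c_2 = 0.0000·(-3) + (-0.8944)·(-4) + (-0.4472)·1 = 3.1305.
u_2 = c_2 − 3.1305·q_1 = (-3.0000, -1.2000, 2.4000).
‖u_2‖ = 4.0249, so q_2 = (-0.7454, -0.2981, 0.5963).

q_2 = (-0.7454, -0.2981, 0.5963)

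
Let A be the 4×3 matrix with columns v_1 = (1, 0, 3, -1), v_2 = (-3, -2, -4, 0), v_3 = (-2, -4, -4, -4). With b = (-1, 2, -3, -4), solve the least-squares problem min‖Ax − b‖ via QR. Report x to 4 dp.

x = (-1.7353, -1.5147, 0.9632)

v_1 = (1, 0, 3, -1); ‖v_1‖ = 3.3166, so q_1 = (0.3015, 0.0000, 0.9045, -0.3015).
q_1·v_2 = 0.3015·(-3) + 0.0000·(-2) + 0.9045·(-4) + (-0.3015)·0 = -4.5227.
u_2 = v_2 + 4.5227·q_1 = (-1.6364, -2.0000, 0.0909, -1.3636).
‖u_2‖ = 2.9233, so q_2 = (-0.5598, -0.6842, 0.0311, -0.4665).
q_1·v_3 = 0.3015·(-2) + 0.0000·(-4) + 0.9045·(-4) + (-0.3015)·(-4) = -3.0151; q_2·v_3 = (-0.5598)·(-2) + (-0.6842)·(-4) + 0.0311·(-4) + (-0.4665)·(-4) = 5.5977.
u_3 = v_3 + 3.0151·q_1 − 5.5977·q_2 = (2.0426, -0.1702, -1.4468, -2.2979).
‖u_3‖ = 3.4021, so q_3 = (0.6004, -0.0500, -0.4253, -0.6754).
Qᵀb = (-1.8091, 0.9641, 3.2770).
Back-substitute: x_3 = 3.2770/3.4021 = 0.9632.
x_2 = (0.9641 − 5.5977·0.9632)/2.9233 = -1.5147.
x_1 = (-1.8091 + 4.5227·(-1.5147) + 3.0151·0.9632)/3.3166 = -1.7353.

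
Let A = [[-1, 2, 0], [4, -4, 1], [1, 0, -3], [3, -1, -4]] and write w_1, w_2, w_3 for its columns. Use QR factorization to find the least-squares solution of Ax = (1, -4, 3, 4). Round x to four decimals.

x = (-0.2000, 0.4667, -1.2000)

e_1 = w_1/‖w_1‖ = (-1, 4, 1, 3)/5.1962 = (-0.1925, 0.7698, 0.1925, 0.5774).
r_{12} = e_1·w_2 = -4.0415.
u_2 = w_2 + 4.0415·e_1 = (1.2222, -0.8889, 0.7778, 1.3333).
‖u_2‖ = 2.1602, so e_2 = (0.5658, -0.4115, 0.3600, 0.6172).
r_{13} = e_1·w_3 = -2.1170; r_{23} = e_2·w_3 = -3.9605.
u_3 = w_3 + 2.1170·e_1 + 3.9605·e_2 = (1.8333, 1.0000, -1.1667, -0.3333).
‖u_3‖ = 2.4152, so e_3 = (0.7591, 0.4140, -0.4830, -0.1380).
Qᵀb = (-0.3849, 5.7607, -2.8983).
Back-substitute: x_3 = -2.8983/2.4152 = -1.2000.
x_2 = (5.7607 + 3.9605·(-1.2000))/2.1602 = 0.4667.
x_1 = (-0.3849 + 4.0415·0.4667 + 2.1170·(-1.2000))/5.1962 = -0.2000.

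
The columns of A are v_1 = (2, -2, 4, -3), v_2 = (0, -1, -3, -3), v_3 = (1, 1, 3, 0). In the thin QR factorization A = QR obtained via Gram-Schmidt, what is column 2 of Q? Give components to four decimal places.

v_1 = (2, -2, 4, -3); ‖v_1‖ = 5.7446, so q_1 = (0.3482, -0.3482, 0.6963, -0.5222).
q_1·v_2 = 0.3482·0 + (-0.3482)·(-1) + 0.6963·(-3) + (-0.5222)·(-3) = -0.1741.
u_2 = v_2 + 0.1741·q_1 = (0.0606, -1.0606, -2.8788, -3.0909).
‖u_2‖ = 4.3554, so q_2 = (0.0139, -0.2435, -0.6610, -0.7097).

q_2 = (0.0139, -0.2435, -0.6610, -0.7097)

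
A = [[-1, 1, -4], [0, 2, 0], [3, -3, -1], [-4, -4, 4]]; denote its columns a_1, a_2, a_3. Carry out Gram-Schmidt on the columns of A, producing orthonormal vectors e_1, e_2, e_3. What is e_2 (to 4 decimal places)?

e_2 = (0.2301, 0.3739, -0.6902, -0.5752)

a_1 = (-1, 0, 3, -4); ‖a_1‖ = 5.0990, so e_1 = (-0.1961, 0.0000, 0.5883, -0.7845).
e_1·a_2 = (-0.1961)·1 + 0.0000·2 + 0.5883·(-3) + (-0.7845)·(-4) = 1.1767.
u_2 = a_2 − 1.1767·e_1 = (1.2308, 2.0000, -3.6923, -3.0769).
‖u_2‖ = 5.3493, so e_2 = (0.2301, 0.3739, -0.6902, -0.5752).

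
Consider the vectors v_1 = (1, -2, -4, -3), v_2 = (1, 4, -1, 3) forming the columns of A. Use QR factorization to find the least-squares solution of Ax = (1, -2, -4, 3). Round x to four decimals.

v_1 = (1, -2, -4, -3); ‖v_1‖ = 5.4772, so q_1 = (0.1826, -0.3651, -0.7303, -0.5477).
q_1·v_2 = 0.1826·1 + (-0.3651)·4 + (-0.7303)·(-1) + (-0.5477)·3 = -2.1909.
u_2 = v_2 + 2.1909·q_1 = (1.4000, 3.2000, -2.6000, 1.8000).
‖u_2‖ = 4.7117, so q_2 = (0.2971, 0.6792, -0.5518, 0.3820).
Qᵀb = (2.1909, 2.2922).
Back-substitute: x_2 = 2.2922/4.7117 = 0.4865.
x_1 = (2.1909 + 2.1909·0.4865)/5.4772 = 0.5946.

x = (0.5946, 0.4865)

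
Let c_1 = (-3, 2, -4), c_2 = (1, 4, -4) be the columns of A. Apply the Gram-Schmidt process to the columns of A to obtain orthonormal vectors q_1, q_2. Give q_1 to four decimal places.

q_1 = (-0.5571, 0.3714, -0.7428)

c_1 = (-3, 2, -4); ‖c_1‖ = 5.3852, so q_1 = (-0.5571, 0.3714, -0.7428).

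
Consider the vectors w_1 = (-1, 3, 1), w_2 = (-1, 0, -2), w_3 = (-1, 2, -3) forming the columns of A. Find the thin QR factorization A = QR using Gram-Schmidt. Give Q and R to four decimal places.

e_1 = w_1/‖w_1‖ = (-1, 3, 1)/3.3166 = (-0.3015, 0.9045, 0.3015).
r_{12} = e_1·w_2 = -0.3015.
u_2 = w_2 + 0.3015·e_1 = (-1.0909, 0.2727, -1.9091).
‖u_2‖ = 2.2156, so e_2 = (-0.4924, 0.1231, -0.8616).
r_{13} = e_1·w_3 = 1.2060; r_{23} = e_2·w_3 = 3.3235.
u_3 = w_3 − 1.2060·e_1 − 3.3235·e_2 = (1.0000, 0.5000, -0.5000).
‖u_3‖ = 1.2247, so e_3 = (0.8165, 0.4082, -0.4082).

Q = [[-0.3015, -0.4924, 0.8165], [0.9045, 0.1231, 0.4082], [0.3015, -0.8616, -0.4082]], R = [[3.3166, -0.3015, 1.2060], [0.0000, 2.2156, 3.3235], [0.0000, 0.0000, 1.2247]]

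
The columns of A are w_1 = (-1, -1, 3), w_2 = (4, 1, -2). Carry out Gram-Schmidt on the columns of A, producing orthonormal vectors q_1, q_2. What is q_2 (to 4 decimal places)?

w_1 = (-1, -1, 3); ‖w_1‖ = 3.3166, so q_1 = (-0.3015, -0.3015, 0.9045).
q_1·w_2 = (-0.3015)·4 + (-0.3015)·1 + 0.9045·(-2) = -3.3166.
u_2 = w_2 + 3.3166·q_1 = (3.0000, 0.0000, 1.0000).
‖u_2‖ = 3.1623, so q_2 = (0.9487, 0.0000, 0.3162).

q_2 = (0.9487, 0.0000, 0.3162)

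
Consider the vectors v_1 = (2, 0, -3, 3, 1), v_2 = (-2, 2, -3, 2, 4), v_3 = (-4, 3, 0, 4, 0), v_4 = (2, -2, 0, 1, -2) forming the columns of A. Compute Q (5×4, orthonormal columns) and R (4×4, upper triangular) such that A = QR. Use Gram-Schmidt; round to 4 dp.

Q = [[0.4170, -0.6334, -0.3874, -0.4484], [0.0000, 0.3834, 0.3060, -0.8658], [-0.6255, -0.2000, 0.2458, -0.0825], [0.6255, 0.0083, 0.6698, 0.2010], [0.2085, 0.6417, -0.4972, 0.0464]], R = [[4.7958, 3.1277, 0.8341, 1.0426], [0.0000, 5.2170, 3.7169, -3.3086], [0.0000, 0.0000, 5.1467, 0.2775], [0.0000, 0.0000, 0.0000, 0.9431]]

v_1 = (2, 0, -3, 3, 1); ‖v_1‖ = 4.7958, so e_1 = (0.4170, 0.0000, -0.6255, 0.6255, 0.2085).
e_1·v_2 = 0.4170·(-2) + 0.0000·2 + (-0.6255)·(-3) + 0.6255·2 + 0.2085·4 = 3.1277.
u_2 = v_2 − 3.1277·e_1 = (-3.3043, 2.0000, -1.0435, 0.0435, 3.3478).
‖u_2‖ = 5.2170, so e_2 = (-0.6334, 0.3834, -0.2000, 0.0083, 0.6417).
e_1·v_3 = 0.4170·(-4) + 0.0000·3 + (-0.6255)·0 + 0.6255·4 + 0.2085·0 = 0.8341; e_2·v_3 = (-0.6334)·(-4) + 0.3834·3 + (-0.2000)·0 + 0.0083·4 + 0.6417·0 = 3.7169.
u_3 = v_3 − 0.8341·e_1 − 3.7169·e_2 = (-1.9936, 1.5751, 1.2652, 3.4473, -2.5591).
‖u_3‖ = 5.1467, so e_3 = (-0.3874, 0.3060, 0.2458, 0.6698, -0.4972).
e_1·v_4 = 0.4170·2 + 0.0000·(-2) + (-0.6255)·0 + 0.6255·1 + 0.2085·(-2) = 1.0426; e_2·v_4 = (-0.6334)·2 + 0.3834·(-2) + (-0.2000)·0 + 0.0083·1 + 0.6417·(-2) = -3.3086; e_3·v_4 = (-0.3874)·2 + 0.3060·(-2) + 0.2458·0 + 0.6698·1 + (-0.4972)·(-2) = 0.2775.
u_4 = v_4 − 1.0426·e_1 + 3.3086·e_2 − 0.2775·e_3 = (-0.4229, -0.8165, -0.0778, 0.1895, 0.0437).
‖u_4‖ = 0.9431, so e_4 = (-0.4484, -0.8658, -0.0825, 0.2010, 0.0464).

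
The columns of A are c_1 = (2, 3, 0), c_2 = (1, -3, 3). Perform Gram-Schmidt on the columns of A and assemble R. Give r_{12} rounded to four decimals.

r_{12} = -1.9415

e_1 = c_1/‖c_1‖ = (2, 3, 0)/3.6056 = (0.5547, 0.8321, 0.0000).
r_{12} = e_1·c_2 = -1.9415.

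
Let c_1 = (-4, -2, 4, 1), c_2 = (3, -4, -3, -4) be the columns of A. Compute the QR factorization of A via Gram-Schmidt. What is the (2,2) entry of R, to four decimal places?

q_1 = c_1/‖c_1‖ = (-4, -2, 4, 1)/6.0828 = (-0.6576, -0.3288, 0.6576, 0.1644).
r_{12} = q_1·c_2 = -3.2880.
u_2 = c_2 + 3.2880·q_1 = (0.8378, -5.0811, -0.8378, -3.4595).
r_{22} = ‖u_2‖ = 6.2601.

r_{22} = 6.2601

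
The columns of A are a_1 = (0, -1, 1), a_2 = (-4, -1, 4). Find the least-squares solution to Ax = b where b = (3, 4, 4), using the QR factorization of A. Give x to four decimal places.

x = (0.0000, 0.0000)

q_1 = a_1/‖a_1‖ = (0, -1, 1)/1.4142 = (0.0000, -0.7071, 0.7071).
r_{12} = q_1·a_2 = 3.5355.
u_2 = a_2 − 3.5355·q_1 = (-4.0000, 1.5000, 1.5000).
‖u_2‖ = 4.5277, so q_2 = (-0.8835, 0.3313, 0.3313).
Qᵀb = (0.0000, 0.0000).
Back-substitute: x_2 = 0.0000/4.5277 = 0.0000.
x_1 = (0.0000 − 3.5355·0.0000)/1.4142 = 0.0000.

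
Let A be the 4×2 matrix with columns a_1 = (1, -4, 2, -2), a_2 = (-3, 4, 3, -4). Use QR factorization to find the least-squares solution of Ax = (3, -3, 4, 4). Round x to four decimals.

x = (0.5102, -0.4490)

a_1 = (1, -4, 2, -2); ‖a_1‖ = 5.0000, so e_1 = (0.2000, -0.8000, 0.4000, -0.4000).
e_1·a_2 = 0.2000·(-3) + (-0.8000)·4 + 0.4000·3 + (-0.4000)·(-4) = -1.0000.
u_2 = a_2 + 1.0000·e_1 = (-2.8000, 3.2000, 3.4000, -4.4000).
‖u_2‖ = 7.0000, so e_2 = (-0.4000, 0.4571, 0.4857, -0.6286).
Qᵀb = (3.0000, -3.1429).
Back-substitute: x_2 = -3.1429/7.0000 = -0.4490.
x_1 = (3.0000 + 1.0000·(-0.4490))/5.0000 = 0.5102.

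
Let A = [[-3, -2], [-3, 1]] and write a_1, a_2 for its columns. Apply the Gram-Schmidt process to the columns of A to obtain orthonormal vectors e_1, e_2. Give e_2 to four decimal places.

e_2 = (-0.7071, 0.7071)

e_1 = a_1/‖a_1‖ = (-3, -3)/4.2426 = (-0.7071, -0.7071).
r_{12} = e_1·a_2 = 0.7071.
u_2 = a_2 − 0.7071·e_1 = (-1.5000, 1.5000).
‖u_2‖ = 2.1213, so e_2 = (-0.7071, 0.7071).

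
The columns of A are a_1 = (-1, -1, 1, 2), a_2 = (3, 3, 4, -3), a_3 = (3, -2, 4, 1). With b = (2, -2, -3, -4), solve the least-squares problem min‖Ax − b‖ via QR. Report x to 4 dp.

x = (-3.1441, -0.8802, 0.7935)

a_1 = (-1, -1, 1, 2); ‖a_1‖ = 2.6458, so e_1 = (-0.3780, -0.3780, 0.3780, 0.7559).
e_1·a_2 = (-0.3780)·3 + (-0.3780)·3 + 0.3780·4 + 0.7559·(-3) = -3.0237.
u_2 = a_2 + 3.0237·e_1 = (1.8571, 1.8571, 5.1429, -0.7143).
‖u_2‖ = 5.8187, so e_2 = (0.3192, 0.3192, 0.8839, -0.1228).
e_1·a_3 = (-0.3780)·3 + (-0.3780)·(-2) + 0.3780·4 + 0.7559·1 = 1.8898; e_2·a_3 = 0.3192·3 + 0.3192·(-2) + 0.8839·4 + (-0.1228)·1 = 3.7318.
u_3 = a_3 − 1.8898·e_1 − 3.7318·e_2 = (2.5232, -2.4768, -0.0127, 0.0295).
‖u_3‖ = 3.5358, so e_3 = (0.7136, -0.7005, -0.0036, 0.0084).
Qᵀb = (-4.1576, -2.1605, 2.8055).
Back-substitute: x_3 = 2.8055/3.5358 = 0.7935.
x_2 = (-2.1605 − 3.7318·0.7935)/5.8187 = -0.8802.
x_1 = (-4.1576 + 3.0237·(-0.8802) − 1.8898·0.7935)/2.6458 = -3.1441.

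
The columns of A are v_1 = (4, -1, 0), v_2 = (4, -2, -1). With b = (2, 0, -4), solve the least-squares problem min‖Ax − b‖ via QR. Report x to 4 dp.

q_1 = v_1/‖v_1‖ = (4, -1, 0)/4.1231 = (0.9701, -0.2425, 0.0000).
r_{12} = q_1·v_2 = 4.3656.
u_2 = v_2 − 4.3656·q_1 = (-0.2353, -0.9412, -1.0000).
‖u_2‖ = 1.3933, so q_2 = (-0.1689, -0.6755, -0.7177).
Qᵀb = (1.9403, 2.5332).
Back-substitute: x_2 = 2.5332/1.3933 = 1.8182.
x_1 = (1.9403 − 4.3656·1.8182)/4.1231 = -1.4545.

x = (-1.4545, 1.8182)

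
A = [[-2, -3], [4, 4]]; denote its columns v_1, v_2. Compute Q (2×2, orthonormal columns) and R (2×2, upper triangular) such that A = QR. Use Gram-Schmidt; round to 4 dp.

e_1 = v_1/‖v_1‖ = (-2, 4)/4.4721 = (-0.4472, 0.8944).
r_{12} = e_1·v_2 = 4.9193.
u_2 = v_2 − 4.9193·e_1 = (-0.8000, -0.4000).
‖u_2‖ = 0.8944, so e_2 = (-0.8944, -0.4472).

Q = [[-0.4472, -0.8944], [0.8944, -0.4472]], R = [[4.4721, 4.9193], [0.0000, 0.8944]]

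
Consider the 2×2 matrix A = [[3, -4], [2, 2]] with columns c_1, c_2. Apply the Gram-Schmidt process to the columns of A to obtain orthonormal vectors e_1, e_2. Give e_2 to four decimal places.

c_1 = (3, 2); ‖c_1‖ = 3.6056, so e_1 = (0.8321, 0.5547).
e_1·c_2 = 0.8321·(-4) + 0.5547·2 = -2.2188.
u_2 = c_2 + 2.2188·e_1 = (-2.1538, 3.2308).
‖u_2‖ = 3.8829, so e_2 = (-0.5547, 0.8321).

e_2 = (-0.5547, 0.8321)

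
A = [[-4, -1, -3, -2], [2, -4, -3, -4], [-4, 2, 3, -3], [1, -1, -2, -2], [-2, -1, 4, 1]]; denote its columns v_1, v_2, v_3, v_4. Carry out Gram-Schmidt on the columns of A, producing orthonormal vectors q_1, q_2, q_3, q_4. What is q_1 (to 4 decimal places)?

v_1 = (-4, 2, -4, 1, -2); ‖v_1‖ = 6.4031, so q_1 = (-0.6247, 0.3123, -0.6247, 0.1562, -0.3123).

q_1 = (-0.6247, 0.3123, -0.6247, 0.1562, -0.3123)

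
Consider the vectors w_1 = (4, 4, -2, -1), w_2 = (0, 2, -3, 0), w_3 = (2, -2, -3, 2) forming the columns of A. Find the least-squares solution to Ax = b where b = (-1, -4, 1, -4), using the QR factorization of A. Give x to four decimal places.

w_1 = (4, 4, -2, -1); ‖w_1‖ = 6.0828, so q_1 = (0.6576, 0.6576, -0.3288, -0.1644).
q_1·w_2 = 0.6576·0 + 0.6576·2 + (-0.3288)·(-3) + (-0.1644)·0 = 2.3016.
u_2 = w_2 − 2.3016·q_1 = (-1.5135, 0.4865, -2.2432, 0.3784).
‖u_2‖ = 2.7754, so q_2 = (-0.5453, 0.1753, -0.8083, 0.1363).
q_1·w_3 = 0.6576·2 + 0.6576·(-2) + (-0.3288)·(-3) + (-0.1644)·2 = 0.6576; q_2·w_3 = (-0.5453)·2 + 0.1753·(-2) + (-0.8083)·(-3) + 0.1363·2 = 1.2562.
u_3 = w_3 − 0.6576·q_1 − 1.2562·q_2 = (2.2526, -2.6526, -1.7684, 1.9368).
‖u_3‖ = 4.3577, so q_3 = (0.5169, -0.6087, -0.4058, 0.4445).
Qᵀb = (-2.9592, -1.5094, -0.2657).
Back-substitute: x_3 = -0.2657/4.3577 = -0.0610.
x_2 = (-1.5094 − 1.2562·(-0.0610))/2.7754 = -0.5163.
x_1 = (-2.9592 − 2.3016·(-0.5163) − 0.6576·(-0.0610))/6.0828 = -0.2846.

x = (-0.2846, -0.5163, -0.0610)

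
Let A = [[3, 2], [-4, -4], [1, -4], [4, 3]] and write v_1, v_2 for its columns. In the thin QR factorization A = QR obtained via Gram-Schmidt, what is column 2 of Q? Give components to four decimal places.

q_2 = (-0.0294, -0.2354, -0.9710, 0.0294)

v_1 = (3, -4, 1, 4); ‖v_1‖ = 6.4807, so q_1 = (0.4629, -0.6172, 0.1543, 0.6172).
q_1·v_2 = 0.4629·2 + (-0.6172)·(-4) + 0.1543·(-4) + 0.6172·3 = 4.6291.
u_2 = v_2 − 4.6291·q_1 = (-0.1429, -1.1429, -4.7143, 0.1429).
‖u_2‖ = 4.8550, so q_2 = (-0.0294, -0.2354, -0.9710, 0.0294).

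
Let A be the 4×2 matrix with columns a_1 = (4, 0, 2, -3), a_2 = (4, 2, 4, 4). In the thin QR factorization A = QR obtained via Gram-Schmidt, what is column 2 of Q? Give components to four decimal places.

a_1 = (4, 0, 2, -3); ‖a_1‖ = 5.3852, so q_1 = (0.7428, 0.0000, 0.3714, -0.5571).
q_1·a_2 = 0.7428·4 + 0.0000·2 + 0.3714·4 + (-0.5571)·4 = 2.2283.
u_2 = a_2 − 2.2283·q_1 = (2.3448, 2.0000, 3.1724, 5.2414).
‖u_2‖ = 6.8582, so q_2 = (0.3419, 0.2916, 0.4626, 0.7643).

q_2 = (0.3419, 0.2916, 0.4626, 0.7643)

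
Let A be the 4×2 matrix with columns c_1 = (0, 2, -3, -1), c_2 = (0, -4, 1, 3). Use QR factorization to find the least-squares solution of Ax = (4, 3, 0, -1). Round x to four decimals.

c_1 = (0, 2, -3, -1); ‖c_1‖ = 3.7417, so e_1 = (0.0000, 0.5345, -0.8018, -0.2673).
e_1·c_2 = 0.0000·0 + 0.5345·(-4) + (-0.8018)·1 + (-0.2673)·3 = -3.7417.
u_2 = c_2 + 3.7417·e_1 = (0.0000, -2.0000, -2.0000, 2.0000).
‖u_2‖ = 3.4641, so e_2 = (0.0000, -0.5774, -0.5774, 0.5774).
Qᵀb = (1.8708, -2.3094).
Back-substitute: x_2 = -2.3094/3.4641 = -0.6667.
x_1 = (1.8708 + 3.7417·(-0.6667))/3.7417 = -0.1667.

x = (-0.1667, -0.6667)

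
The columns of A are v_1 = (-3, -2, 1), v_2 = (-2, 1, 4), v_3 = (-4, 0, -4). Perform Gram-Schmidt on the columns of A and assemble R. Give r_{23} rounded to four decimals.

r_{23} = -3.1016

v_1 = (-3, -2, 1); ‖v_1‖ = 3.7417, so q_1 = (-0.8018, -0.5345, 0.2673).
q_1·v_2 = (-0.8018)·(-2) + (-0.5345)·1 + 0.2673·4 = 2.1381.
u_2 = v_2 − 2.1381·q_1 = (-0.2857, 2.1429, 3.4286).
‖u_2‖ = 4.0532, so q_2 = (-0.0705, 0.5287, 0.8459).
r_{23} = q_2·v_3 = -3.1016.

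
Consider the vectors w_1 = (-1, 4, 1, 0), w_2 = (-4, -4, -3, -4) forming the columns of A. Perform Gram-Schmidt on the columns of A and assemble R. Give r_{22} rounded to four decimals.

r_{22} = 6.6708

e_1 = w_1/‖w_1‖ = (-1, 4, 1, 0)/4.2426 = (-0.2357, 0.9428, 0.2357, 0.0000).
r_{12} = e_1·w_2 = -3.5355.
u_2 = w_2 + 3.5355·e_1 = (-4.8333, -0.6667, -2.1667, -4.0000).
r_{22} = ‖u_2‖ = 6.6708.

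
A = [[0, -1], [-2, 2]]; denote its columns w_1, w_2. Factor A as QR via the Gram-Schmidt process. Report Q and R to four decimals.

Q = [[0.0000, -1.0000], [-1.0000, 0.0000]], R = [[2.0000, -2.0000], [0.0000, 1.0000]]

e_1 = w_1/‖w_1‖ = (0, -2)/2.0000 = (0.0000, -1.0000).
r_{12} = e_1·w_2 = -2.0000.
u_2 = w_2 + 2.0000·e_1 = (-1.0000, 0.0000).
‖u_2‖ = 1.0000, so e_2 = (-1.0000, 0.0000).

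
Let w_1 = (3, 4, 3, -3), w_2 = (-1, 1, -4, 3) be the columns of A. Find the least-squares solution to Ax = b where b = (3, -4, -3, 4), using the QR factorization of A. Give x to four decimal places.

w_1 = (3, 4, 3, -3); ‖w_1‖ = 6.5574, so q_1 = (0.4575, 0.6100, 0.4575, -0.4575).
q_1·w_2 = 0.4575·(-1) + 0.6100·1 + 0.4575·(-4) + (-0.4575)·3 = -3.0500.
u_2 = w_2 + 3.0500·q_1 = (0.3953, 2.8605, -2.6047, 1.6047).
‖u_2‖ = 4.2069, so q_2 = (0.0940, 0.6800, -0.6191, 0.3814).
Qᵀb = (-4.2700, 0.9453).
Back-substitute: x_2 = 0.9453/4.2069 = 0.2247.
x_1 = (-4.2700 + 3.0500·0.2247)/6.5574 = -0.5466.

x = (-0.5466, 0.2247)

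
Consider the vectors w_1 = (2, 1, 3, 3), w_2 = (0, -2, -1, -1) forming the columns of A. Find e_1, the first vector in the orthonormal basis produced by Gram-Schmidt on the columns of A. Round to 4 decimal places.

e_1 = (0.4170, 0.2085, 0.6255, 0.6255)

e_1 = w_1/‖w_1‖ = (2, 1, 3, 3)/4.7958 = (0.4170, 0.2085, 0.6255, 0.6255).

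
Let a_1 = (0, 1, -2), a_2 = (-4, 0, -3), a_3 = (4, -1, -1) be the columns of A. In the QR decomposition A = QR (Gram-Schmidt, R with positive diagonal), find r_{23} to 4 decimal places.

r_{23} = -3.3657

q_1 = a_1/‖a_1‖ = (0, 1, -2)/2.2361 = (0.0000, 0.4472, -0.8944).
r_{12} = q_1·a_2 = 2.6833.
u_2 = a_2 − 2.6833·q_1 = (-4.0000, -1.2000, -0.6000).
‖u_2‖ = 4.2190, so q_2 = (-0.9481, -0.2844, -0.1422).
r_{23} = q_2·a_3 = -3.3657.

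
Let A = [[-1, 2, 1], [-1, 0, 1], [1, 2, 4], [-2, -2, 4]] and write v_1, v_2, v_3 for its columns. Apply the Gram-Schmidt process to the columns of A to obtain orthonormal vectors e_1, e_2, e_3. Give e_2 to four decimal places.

v_1 = (-1, -1, 1, -2); ‖v_1‖ = 2.6458, so e_1 = (-0.3780, -0.3780, 0.3780, -0.7559).
e_1·v_2 = (-0.3780)·2 + (-0.3780)·0 + 0.3780·2 + (-0.7559)·(-2) = 1.5119.
u_2 = v_2 − 1.5119·e_1 = (2.5714, 0.5714, 1.4286, -0.8571).
‖u_2‖ = 3.1168, so e_2 = (0.8250, 0.1833, 0.4583, -0.2750).

e_2 = (0.8250, 0.1833, 0.4583, -0.2750)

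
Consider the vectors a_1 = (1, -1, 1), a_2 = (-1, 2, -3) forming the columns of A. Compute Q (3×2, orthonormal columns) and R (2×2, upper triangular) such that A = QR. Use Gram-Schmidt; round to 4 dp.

a_1 = (1, -1, 1); ‖a_1‖ = 1.7321, so q_1 = (0.5774, -0.5774, 0.5774).
q_1·a_2 = 0.5774·(-1) + (-0.5774)·2 + 0.5774·(-3) = -3.4641.
u_2 = a_2 + 3.4641·q_1 = (1.0000, 0.0000, -1.0000).
‖u_2‖ = 1.4142, so q_2 = (0.7071, 0.0000, -0.7071).

Q = [[0.5774, 0.7071], [-0.5774, 0.0000], [0.5774, -0.7071]], R = [[1.7321, -3.4641], [0.0000, 1.4142]]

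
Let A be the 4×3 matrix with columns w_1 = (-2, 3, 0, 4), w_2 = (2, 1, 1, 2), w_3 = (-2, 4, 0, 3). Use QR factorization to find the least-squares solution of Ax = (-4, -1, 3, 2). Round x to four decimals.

q_1 = w_1/‖w_1‖ = (-2, 3, 0, 4)/5.3852 = (-0.3714, 0.5571, 0.0000, 0.7428).
r_{12} = q_1·w_2 = 1.2999.
u_2 = w_2 − 1.2999·q_1 = (2.4828, 0.2759, 1.0000, 1.0345).
‖u_2‖ = 2.8828, so q_2 = (0.8612, 0.0957, 0.3469, 0.3589).
r_{13} = q_1·w_3 = 5.1995; r_{23} = q_2·w_3 = -0.2632.
u_3 = w_3 − 5.1995·q_1 + 0.2632·q_2 = (0.1577, 1.1286, 0.0913, -0.7676).
‖u_3‖ = 1.3770, so q_3 = (0.1145, 0.8196, 0.0663, -0.5574).
Qᵀb = (2.4140, -1.7823, -2.1936).
Back-substitute: x_3 = -2.1936/1.3770 = -1.5930.
x_2 = (-1.7823 + 0.2632·(-1.5930))/2.8828 = -0.7637.
x_1 = (2.4140 − 1.2999·(-0.7637) − 5.1995·(-1.5930))/5.3852 = 2.1707.

x = (2.1707, -0.7637, -1.5930)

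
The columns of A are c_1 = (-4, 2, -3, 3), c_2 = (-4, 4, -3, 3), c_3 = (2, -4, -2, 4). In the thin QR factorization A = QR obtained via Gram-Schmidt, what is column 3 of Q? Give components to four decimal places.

c_1 = (-4, 2, -3, 3); ‖c_1‖ = 6.1644, so q_1 = (-0.6489, 0.3244, -0.4867, 0.4867).
q_1·c_2 = (-0.6489)·(-4) + 0.3244·4 + (-0.4867)·(-3) + 0.4867·3 = 6.8133.
u_2 = c_2 − 6.8133·q_1 = (0.4211, 1.7895, 0.3158, -0.3158).
‖u_2‖ = 1.8918, so q_2 = (0.2226, 0.9459, 0.1669, -0.1669).
q_1·c_3 = (-0.6489)·2 + 0.3244·(-4) + (-0.4867)·(-2) + 0.4867·4 = 0.3244; q_2·c_3 = 0.2226·2 + 0.9459·(-4) + 0.1669·(-2) + (-0.1669)·4 = -4.3400.
u_3 = c_3 − 0.3244·q_1 + 4.3400·q_2 = (3.1765, 0.0000, -1.1176, 3.1176).
‖u_3‖ = 4.5890, so q_3 = (0.6922, 0.0000, -0.2435, 0.6794).

q_3 = (0.6922, 0.0000, -0.2435, 0.6794)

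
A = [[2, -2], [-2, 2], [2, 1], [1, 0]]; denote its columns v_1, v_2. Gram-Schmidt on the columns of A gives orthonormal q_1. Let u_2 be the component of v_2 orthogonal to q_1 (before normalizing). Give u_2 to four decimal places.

v_1 = (2, -2, 2, 1); ‖v_1‖ = 3.6056, so q_1 = (0.5547, -0.5547, 0.5547, 0.2774).
q_1·v_2 = 0.5547·(-2) + (-0.5547)·2 + 0.5547·1 + 0.2774·0 = -1.6641.
u_2 = v_2 + 1.6641·q_1 = (-1.0769, 1.0769, 1.9231, 0.4615).

u_2 = (-1.0769, 1.0769, 1.9231, 0.4615)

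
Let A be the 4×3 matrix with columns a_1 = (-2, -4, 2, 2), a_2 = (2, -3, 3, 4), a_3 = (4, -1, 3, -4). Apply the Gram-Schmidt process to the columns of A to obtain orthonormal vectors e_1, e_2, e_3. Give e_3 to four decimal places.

e_3 = (0.3399, -0.3150, 0.4645, -0.7546)

e_1 = a_1/‖a_1‖ = (-2, -4, 2, 2)/5.2915 = (-0.3780, -0.7559, 0.3780, 0.3780).
r_{12} = e_1·a_2 = 4.1576.
u_2 = a_2 − 4.1576·e_1 = (3.5714, 0.1429, 1.4286, 2.4286).
‖u_2‖ = 4.5513, so e_2 = (0.7847, 0.0314, 0.3139, 0.5336).
r_{13} = e_1·a_3 = -1.1339; r_{23} = e_2·a_3 = 1.9147.
u_3 = a_3 + 1.1339·e_1 − 1.9147·e_2 = (2.0690, -1.9172, 2.8276, -4.5931).
‖u_3‖ = 6.0867, so e_3 = (0.3399, -0.3150, 0.4645, -0.7546).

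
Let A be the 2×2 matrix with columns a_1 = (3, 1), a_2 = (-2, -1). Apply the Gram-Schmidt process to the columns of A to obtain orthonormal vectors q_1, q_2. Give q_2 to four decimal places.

a_1 = (3, 1); ‖a_1‖ = 3.1623, so q_1 = (0.9487, 0.3162).
q_1·a_2 = 0.9487·(-2) + 0.3162·(-1) = -2.2136.
u_2 = a_2 + 2.2136·q_1 = (0.1000, -0.3000).
‖u_2‖ = 0.3162, so q_2 = (0.3162, -0.9487).

q_2 = (0.3162, -0.9487)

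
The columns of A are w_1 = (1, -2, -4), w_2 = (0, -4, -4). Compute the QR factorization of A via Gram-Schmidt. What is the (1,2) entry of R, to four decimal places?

q_1 = w_1/‖w_1‖ = (1, -2, -4)/4.5826 = (0.2182, -0.4364, -0.8729).
r_{12} = q_1·w_2 = 5.2372.

r_{12} = 5.2372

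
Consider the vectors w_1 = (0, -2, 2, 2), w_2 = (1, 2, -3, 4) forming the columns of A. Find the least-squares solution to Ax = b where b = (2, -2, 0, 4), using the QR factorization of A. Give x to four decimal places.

x = (1.0899, 0.5393)

w_1 = (0, -2, 2, 2); ‖w_1‖ = 3.4641, so q_1 = (0.0000, -0.5774, 0.5774, 0.5774).
q_1·w_2 = 0.0000·1 + (-0.5774)·2 + 0.5774·(-3) + 0.5774·4 = -0.5774.
u_2 = w_2 + 0.5774·q_1 = (1.0000, 1.6667, -2.6667, 4.3333).
‖u_2‖ = 5.4467, so q_2 = (0.1836, 0.3060, -0.4896, 0.7956).
Qᵀb = (3.4641, 2.9376).
Back-substitute: x_2 = 2.9376/5.4467 = 0.5393.
x_1 = (3.4641 + 0.5774·0.5393)/3.4641 = 1.0899.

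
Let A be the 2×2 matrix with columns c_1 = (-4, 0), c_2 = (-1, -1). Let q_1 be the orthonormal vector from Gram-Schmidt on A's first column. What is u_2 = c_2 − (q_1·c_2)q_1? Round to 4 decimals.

c_1 = (-4, 0); ‖c_1‖ = 4.0000, so q_1 = (-1.0000, 0.0000).
q_1·c_2 = (-1.0000)·(-1) + 0.0000·(-1) = 1.0000.
u_2 = c_2 − 1.0000·q_1 = (0.0000, -1.0000).

u_2 = (0.0000, -1.0000)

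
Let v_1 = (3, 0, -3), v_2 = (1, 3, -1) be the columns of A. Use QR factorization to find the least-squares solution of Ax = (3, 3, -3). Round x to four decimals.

v_1 = (3, 0, -3); ‖v_1‖ = 4.2426, so e_1 = (0.7071, 0.0000, -0.7071).
e_1·v_2 = 0.7071·1 + 0.0000·3 + (-0.7071)·(-1) = 1.4142.
u_2 = v_2 − 1.4142·e_1 = (0.0000, 3.0000, 0.0000).
‖u_2‖ = 3.0000, so e_2 = (0.0000, 1.0000, 0.0000).
Qᵀb = (4.2426, 3.0000).
Back-substitute: x_2 = 3.0000/3.0000 = 1.0000.
x_1 = (4.2426 − 1.4142·1.0000)/4.2426 = 0.6667.

x = (0.6667, 1.0000)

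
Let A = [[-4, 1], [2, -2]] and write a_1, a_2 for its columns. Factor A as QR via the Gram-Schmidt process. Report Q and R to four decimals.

Q = [[-0.8944, -0.4472], [0.4472, -0.8944]], R = [[4.4721, -1.7889], [0.0000, 1.3416]]

a_1 = (-4, 2); ‖a_1‖ = 4.4721, so q_1 = (-0.8944, 0.4472).
q_1·a_2 = (-0.8944)·1 + 0.4472·(-2) = -1.7889.
u_2 = a_2 + 1.7889·q_1 = (-0.6000, -1.2000).
‖u_2‖ = 1.3416, so q_2 = (-0.4472, -0.8944).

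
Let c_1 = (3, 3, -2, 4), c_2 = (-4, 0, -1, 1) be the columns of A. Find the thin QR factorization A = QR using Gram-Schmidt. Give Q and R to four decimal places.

Q = [[0.4867, -0.8539], [0.4867, 0.1147], [-0.3244, -0.3186], [0.6489, 0.3951]], R = [[6.1644, -0.9733], [0.0000, 4.1295]]

c_1 = (3, 3, -2, 4); ‖c_1‖ = 6.1644, so e_1 = (0.4867, 0.4867, -0.3244, 0.6489).
e_1·c_2 = 0.4867·(-4) + 0.4867·0 + (-0.3244)·(-1) + 0.6489·1 = -0.9733.
u_2 = c_2 + 0.9733·e_1 = (-3.5263, 0.4737, -1.3158, 1.6316).
‖u_2‖ = 4.1295, so e_2 = (-0.8539, 0.1147, -0.3186, 0.3951).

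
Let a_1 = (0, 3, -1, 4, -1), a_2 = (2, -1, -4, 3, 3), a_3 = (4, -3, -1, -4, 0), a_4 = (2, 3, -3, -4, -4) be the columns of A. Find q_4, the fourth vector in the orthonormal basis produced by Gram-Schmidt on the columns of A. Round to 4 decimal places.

q_4 = (-0.3621, 0.3918, -0.6911, -0.4832, -0.0663)

a_1 = (0, 3, -1, 4, -1); ‖a_1‖ = 5.1962, so q_1 = (0.0000, 0.5774, -0.1925, 0.7698, -0.1925).
q_1·a_2 = 0.0000·2 + 0.5774·(-1) + (-0.1925)·(-4) + 0.7698·3 + (-0.1925)·3 = 1.9245.
u_2 = a_2 − 1.9245·q_1 = (2.0000, -2.1111, -3.6296, 1.5185, 3.3704).
‖u_2‖ = 5.9411, so q_2 = (0.3366, -0.3553, -0.6109, 0.2556, 0.5673).
q_1·a_3 = 0.0000·4 + 0.5774·(-3) + (-0.1925)·(-1) + 0.7698·(-4) + (-0.1925)·0 = -4.6188; q_2·a_3 = 0.3366·4 + (-0.3553)·(-3) + (-0.6109)·(-1) + 0.2556·(-4) + 0.5673·0 = 2.0011.
u_3 = a_3 + 4.6188·q_1 − 2.0011·q_2 = (3.3263, 0.3778, -0.6663, -0.9559, -2.0241).
‖u_3‖ = 4.0819, so q_3 = (0.8149, 0.0925, -0.1632, -0.2342, -0.4959).
q_1·a_4 = 0.0000·2 + 0.5774·3 + (-0.1925)·(-3) + 0.7698·(-4) + (-0.1925)·(-4) = 0.0000; q_2·a_4 = 0.3366·2 + (-0.3553)·3 + (-0.6109)·(-3) + 0.2556·(-4) + 0.5673·(-4) = -1.8515; q_3·a_4 = 0.8149·2 + 0.0925·3 + (-0.1632)·(-3) + (-0.2342)·(-4) + (-0.4959)·(-4) = 5.3174.
u_4 = a_4 + 0.0000·q_1 + 1.8515·q_2 − 5.3174·q_3 = (-1.7098, 1.8500, -3.2632, -2.2815, -0.3129).
‖u_4‖ = 4.7220, so q_4 = (-0.3621, 0.3918, -0.6911, -0.4832, -0.0663).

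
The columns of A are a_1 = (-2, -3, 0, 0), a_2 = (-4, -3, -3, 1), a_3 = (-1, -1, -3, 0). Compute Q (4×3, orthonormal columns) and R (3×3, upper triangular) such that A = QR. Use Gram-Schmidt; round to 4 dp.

Q = [[-0.5547, -0.3875, 0.5532], [-0.8321, 0.2583, -0.3688], [0.0000, -0.8395, -0.5406], [0.0000, 0.2798, -0.5155]], R = [[3.6056, 4.7150, 1.3868], [0.0000, 3.5734, 2.6478], [0.0000, 0.0000, 1.4375]]

q_1 = a_1/‖a_1‖ = (-2, -3, 0, 0)/3.6056 = (-0.5547, -0.8321, 0.0000, 0.0000).
r_{12} = q_1·a_2 = 4.7150.
u_2 = a_2 − 4.7150·q_1 = (-1.3846, 0.9231, -3.0000, 1.0000).
‖u_2‖ = 3.5734, so q_2 = (-0.3875, 0.2583, -0.8395, 0.2798).
r_{13} = q_1·a_3 = 1.3868; r_{23} = q_2·a_3 = 2.6478.
u_3 = a_3 − 1.3868·q_1 − 2.6478·q_2 = (0.7952, -0.5301, -0.7771, -0.7410).
‖u_3‖ = 1.4375, so q_3 = (0.5532, -0.3688, -0.5406, -0.5155).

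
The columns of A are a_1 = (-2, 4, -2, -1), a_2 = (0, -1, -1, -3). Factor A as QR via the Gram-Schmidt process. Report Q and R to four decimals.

q_1 = a_1/‖a_1‖ = (-2, 4, -2, -1)/5.0000 = (-0.4000, 0.8000, -0.4000, -0.2000).
r_{12} = q_1·a_2 = 0.2000.
u_2 = a_2 − 0.2000·q_1 = (0.0800, -1.1600, -0.9200, -2.9600).
‖u_2‖ = 3.3106, so q_2 = (0.0242, -0.3504, -0.2779, -0.8941).

Q = [[-0.4000, 0.0242], [0.8000, -0.3504], [-0.4000, -0.2779], [-0.2000, -0.8941]], R = [[5.0000, 0.2000], [0.0000, 3.3106]]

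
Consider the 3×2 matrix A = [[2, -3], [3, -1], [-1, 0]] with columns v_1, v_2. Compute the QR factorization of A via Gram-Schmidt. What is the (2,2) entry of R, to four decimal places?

v_1 = (2, 3, -1); ‖v_1‖ = 3.7417, so e_1 = (0.5345, 0.8018, -0.2673).
e_1·v_2 = 0.5345·(-3) + 0.8018·(-1) + (-0.2673)·0 = -2.4054.
u_2 = v_2 + 2.4054·e_1 = (-1.7143, 0.9286, -0.6429).
r_{22} = ‖u_2‖ = 2.0529.

r_{22} = 2.0529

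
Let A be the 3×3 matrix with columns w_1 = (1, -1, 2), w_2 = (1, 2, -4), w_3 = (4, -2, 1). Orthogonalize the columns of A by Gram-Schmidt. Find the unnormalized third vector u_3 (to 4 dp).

w_1 = (1, -1, 2); ‖w_1‖ = 2.4495, so q_1 = (0.4082, -0.4082, 0.8165).
q_1·w_2 = 0.4082·1 + (-0.4082)·2 + 0.8165·(-4) = -3.6742.
u_2 = w_2 + 3.6742·q_1 = (2.5000, 0.5000, -1.0000).
‖u_2‖ = 2.7386, so q_2 = (0.9129, 0.1826, -0.3651).
q_1·w_3 = 0.4082·4 + (-0.4082)·(-2) + 0.8165·1 = 3.2660; q_2·w_3 = 0.9129·4 + 0.1826·(-2) + (-0.3651)·1 = 2.9212.
u_3 = w_3 − 3.2660·q_1 − 2.9212·q_2 = (0.0000, -1.2000, -0.6000).

u_3 = (0.0000, -1.2000, -0.6000)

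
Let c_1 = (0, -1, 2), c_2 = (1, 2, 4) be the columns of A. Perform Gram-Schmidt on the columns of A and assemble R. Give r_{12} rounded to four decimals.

e_1 = c_1/‖c_1‖ = (0, -1, 2)/2.2361 = (0.0000, -0.4472, 0.8944).
r_{12} = e_1·c_2 = 2.6833.

r_{12} = 2.6833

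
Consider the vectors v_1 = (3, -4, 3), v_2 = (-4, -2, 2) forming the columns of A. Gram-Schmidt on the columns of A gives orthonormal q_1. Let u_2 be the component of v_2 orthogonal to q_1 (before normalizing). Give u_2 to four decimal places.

u_2 = (-4.1765, -1.7647, 1.8235)

q_1 = v_1/‖v_1‖ = (3, -4, 3)/5.8310 = (0.5145, -0.6860, 0.5145).
r_{12} = q_1·v_2 = 0.3430.
u_2 = v_2 − 0.3430·q_1 = (-4.1765, -1.7647, 1.8235).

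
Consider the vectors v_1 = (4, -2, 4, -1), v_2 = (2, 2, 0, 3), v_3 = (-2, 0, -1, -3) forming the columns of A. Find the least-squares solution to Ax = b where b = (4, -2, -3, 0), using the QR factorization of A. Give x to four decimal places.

v_1 = (4, -2, 4, -1); ‖v_1‖ = 6.0828, so q_1 = (0.6576, -0.3288, 0.6576, -0.1644).
q_1·v_2 = 0.6576·2 + (-0.3288)·2 + 0.6576·0 + (-0.1644)·3 = 0.1644.
u_2 = v_2 − 0.1644·q_1 = (1.8919, 2.0541, -0.1081, 3.0270).
‖u_2‖ = 4.1198, so q_2 = (0.4592, 0.4986, -0.0262, 0.7347).
q_1·v_3 = 0.6576·(-2) + (-0.3288)·0 + 0.6576·(-1) + (-0.1644)·(-3) = -1.4796; q_2·v_3 = 0.4592·(-2) + 0.4986·0 + (-0.0262)·(-1) + 0.7347·(-3) = -3.0964.
u_3 = v_3 + 1.4796·q_1 + 3.0964·q_2 = (0.3949, 1.0573, -0.1083, -0.9682).
‖u_3‖ = 1.4909, so q_3 = (0.2649, 0.7092, -0.0726, -0.6494).
Qᵀb = (1.3152, 0.9184, -0.1410).
Back-substitute: x_3 = -0.1410/1.4909 = -0.0946.
x_2 = (0.9184 + 3.0964·(-0.0946))/4.1198 = 0.1519.
x_1 = (1.3152 − 0.1644·0.1519 + 1.4796·(-0.0946))/6.0828 = 0.1891.

x = (0.1891, 0.1519, -0.0946)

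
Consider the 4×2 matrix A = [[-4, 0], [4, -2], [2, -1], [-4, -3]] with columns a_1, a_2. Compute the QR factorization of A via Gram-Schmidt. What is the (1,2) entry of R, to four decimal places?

r_{12} = 0.2774

a_1 = (-4, 4, 2, -4); ‖a_1‖ = 7.2111, so e_1 = (-0.5547, 0.5547, 0.2774, -0.5547).
r_{12} = e_1·a_2 = 0.2774.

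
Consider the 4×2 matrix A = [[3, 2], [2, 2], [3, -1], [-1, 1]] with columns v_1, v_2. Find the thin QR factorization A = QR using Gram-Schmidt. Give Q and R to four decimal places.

Q = [[0.6255, 0.4192], [0.4170, 0.5090], [0.6255, -0.6138], [-0.2085, 0.4341]], R = [[4.7958, 1.2511], [0.0000, 2.9043]]

v_1 = (3, 2, 3, -1); ‖v_1‖ = 4.7958, so e_1 = (0.6255, 0.4170, 0.6255, -0.2085).
e_1·v_2 = 0.6255·2 + 0.4170·2 + 0.6255·(-1) + (-0.2085)·1 = 1.2511.
u_2 = v_2 − 1.2511·e_1 = (1.2174, 1.4783, -1.7826, 1.2609).
‖u_2‖ = 2.9043, so e_2 = (0.4192, 0.5090, -0.6138, 0.4341).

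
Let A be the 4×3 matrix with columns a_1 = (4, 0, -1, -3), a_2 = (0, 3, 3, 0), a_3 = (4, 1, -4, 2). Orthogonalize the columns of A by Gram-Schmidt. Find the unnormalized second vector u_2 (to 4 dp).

q_1 = a_1/‖a_1‖ = (4, 0, -1, -3)/5.0990 = (0.7845, 0.0000, -0.1961, -0.5883).
r_{12} = q_1·a_2 = -0.5883.
u_2 = a_2 + 0.5883·q_1 = (0.4615, 3.0000, 2.8846, -0.3462).

u_2 = (0.4615, 3.0000, 2.8846, -0.3462)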